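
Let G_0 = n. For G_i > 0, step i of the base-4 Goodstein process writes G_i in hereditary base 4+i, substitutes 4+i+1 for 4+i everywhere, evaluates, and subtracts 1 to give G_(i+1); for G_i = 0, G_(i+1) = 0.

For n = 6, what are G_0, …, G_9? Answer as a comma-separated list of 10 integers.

6, 6, 6, 6, 5, 4, 3, 2, 1, 0

base 4: 6 = 4 + 2; at 5: 5 + 2 = 7; next = 6
base 5: 6 = 5 + 1; at 6: 6 + 1 = 7; next = 6
base 6: 6 = 6; at 7: 7 = 7; next = 6
base 7: 6 = 6; at 8: 6 = 6; next = 5
base 8: 5 = 5; at 9: 5 = 5; next = 4
base 9: 4 = 4; at 10: 4 = 4; next = 3
base 10: 3 = 3; at 11: 3 = 3; next = 2
base 11: 2 = 2; at 12: 2 = 2; next = 1
base 12: 1 = 1; at 13: 1 = 1; next = 0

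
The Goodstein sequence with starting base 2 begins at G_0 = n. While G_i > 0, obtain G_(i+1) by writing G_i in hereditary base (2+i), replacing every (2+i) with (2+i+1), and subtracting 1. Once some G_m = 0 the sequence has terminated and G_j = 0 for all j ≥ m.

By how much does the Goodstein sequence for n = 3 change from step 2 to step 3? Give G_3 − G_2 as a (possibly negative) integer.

-1

(0) 3|_2 = 2 + 1 ↦ 3 + 1|_3 = 4 ⇒ 3
(1) 3|_3 = 3 ↦ 4|_4 = 4 ⇒ 3
(2) 3|_4 = 3 ↦ 3|_5 = 3 ⇒ 2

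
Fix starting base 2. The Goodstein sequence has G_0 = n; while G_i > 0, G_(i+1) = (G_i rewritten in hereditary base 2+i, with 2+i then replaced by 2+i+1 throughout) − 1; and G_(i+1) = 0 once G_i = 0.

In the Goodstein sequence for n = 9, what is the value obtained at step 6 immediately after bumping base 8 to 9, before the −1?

1162263922

(0) 9|_2 = 2^(2 + 1) + 1 ↦ 3^(3 + 1) + 1|_3 = 82 ⇒ 81
(1) 81|_3 = 3^(3 + 1) ↦ 4^(4 + 1)|_4 = 1024 ⇒ 1023
(2) 1023|_4 = 3·4^4 + 3·4^3 + 3·4^2 + 3·4 + 3 ↦ 3·5^5 + 3·5^3 + 3·5^2 + 3·5 + 3|_5 = 9843 ⇒ 9842
(3) 9842|_5 = 3·5^5 + 3·5^3 + 3·5^2 + 3·5 + 2 ↦ 3·6^6 + 3·6^3 + 3·6^2 + 3·6 + 2|_6 = 140744 ⇒ 140743
(4) 140743|_6 = 3·6^6 + 3·6^3 + 3·6^2 + 3·6 + 1 ↦ 3·7^7 + 3·7^3 + 3·7^2 + 3·7 + 1|_7 = 2471827 ⇒ 2471826
(5) 2471826|_7 = 3·7^7 + 3·7^3 + 3·7^2 + 3·7 ↦ 3·8^8 + 3·8^3 + 3·8^2 + 3·8|_8 = 50333400 ⇒ 50333399
(6) 50333399|_8 = 3·8^8 + 3·8^3 + 3·8^2 + 2·8 + 7 ↦ 3·9^9 + 3·9^3 + 3·9^2 + 2·9 + 7|_9 = 1162263922 ⇒ 1162263921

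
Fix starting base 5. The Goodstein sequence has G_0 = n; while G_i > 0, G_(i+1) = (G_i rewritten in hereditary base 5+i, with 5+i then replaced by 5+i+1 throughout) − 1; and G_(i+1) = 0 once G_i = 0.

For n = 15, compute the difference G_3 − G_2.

step 0: 15 = 3·5; sub 6 for 5: 3·6; = 18; G_1 = 18−1 = 17
step 1: 17 = 2·6 + 5; sub 7 for 6: 2·7 + 5; = 19; G_2 = 19−1 = 18
step 2: 18 = 2·7 + 4; sub 8 for 7: 2·8 + 4; = 20; G_3 = 20−1 = 19

1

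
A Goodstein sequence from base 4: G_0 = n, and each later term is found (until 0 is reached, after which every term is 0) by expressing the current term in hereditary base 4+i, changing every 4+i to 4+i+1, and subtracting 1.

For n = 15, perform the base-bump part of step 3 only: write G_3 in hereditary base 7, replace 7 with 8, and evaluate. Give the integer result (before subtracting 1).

G_0=15  [base 4] 3·4 + 3  →[4↦5]→  3·5 + 3 = 18  −1 ⇒ G_1=17
G_1=17  [base 5] 3·5 + 2  →[5↦6]→  3·6 + 2 = 20  −1 ⇒ G_2=19
G_2=19  [base 6] 3·6 + 1  →[6↦7]→  3·7 + 1 = 22  −1 ⇒ G_3=21
G_3=21  [base 7] 3·7  →[7↦8]→  3·8 = 24  −1 ⇒ G_4=23

24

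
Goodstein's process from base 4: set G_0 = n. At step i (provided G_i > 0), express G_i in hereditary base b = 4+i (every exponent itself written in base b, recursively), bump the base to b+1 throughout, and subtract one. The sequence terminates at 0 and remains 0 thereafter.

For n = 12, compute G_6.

step 0: 12 = 3·4; sub 5 for 4: 3·5; = 15; G_1 = 15−1 = 14
step 1: 14 = 2·5 + 4; sub 6 for 5: 2·6 + 4; = 16; G_2 = 16−1 = 15
step 2: 15 = 2·6 + 3; sub 7 for 6: 2·7 + 3; = 17; G_3 = 17−1 = 16
step 3: 16 = 2·7 + 2; sub 8 for 7: 2·8 + 2; = 18; G_4 = 18−1 = 17
step 4: 17 = 2·8 + 1; sub 9 for 8: 2·9 + 1; = 19; G_5 = 19−1 = 18
step 5: 18 = 2·9; sub 10 for 9: 2·10; = 20; G_6 = 20−1 = 19

19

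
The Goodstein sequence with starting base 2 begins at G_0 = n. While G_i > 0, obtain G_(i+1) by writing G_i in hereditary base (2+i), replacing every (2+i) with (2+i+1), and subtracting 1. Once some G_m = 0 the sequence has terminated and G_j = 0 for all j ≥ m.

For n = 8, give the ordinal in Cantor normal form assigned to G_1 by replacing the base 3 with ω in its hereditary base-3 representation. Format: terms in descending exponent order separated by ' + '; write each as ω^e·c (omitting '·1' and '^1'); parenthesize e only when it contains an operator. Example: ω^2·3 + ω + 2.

i=0: 8 = 2^(2 + 1) (b=2); 2→3: 3^(3 + 1) = 81; 81−1 = 80
i=1: 80 = 2·3^3 + 2·3^2 + 2·3 + 2 (b=3); 3→4: 2·4^4 + 2·4^2 + 2·4 + 2 = 554; 554−1 = 553

ω^ω·2 + ω^2·2 + ω·2 + 2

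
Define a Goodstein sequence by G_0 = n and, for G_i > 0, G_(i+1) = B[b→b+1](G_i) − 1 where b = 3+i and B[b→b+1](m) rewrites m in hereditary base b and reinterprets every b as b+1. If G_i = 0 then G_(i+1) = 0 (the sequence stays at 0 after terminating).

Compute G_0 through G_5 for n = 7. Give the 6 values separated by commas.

[0] 7 ≡ 2·3 + 1 (base 3). Lift 4: 9. −1: 8.
[1] 8 ≡ 2·4 (base 4). Lift 5: 10. −1: 9.
[2] 9 ≡ 5 + 4 (base 5). Lift 6: 10. −1: 9.
[3] 9 ≡ 6 + 3 (base 6). Lift 7: 10. −1: 9.
[4] 9 ≡ 7 + 2 (base 7). Lift 8: 10. −1: 9.

7, 8, 9, 9, 9, 9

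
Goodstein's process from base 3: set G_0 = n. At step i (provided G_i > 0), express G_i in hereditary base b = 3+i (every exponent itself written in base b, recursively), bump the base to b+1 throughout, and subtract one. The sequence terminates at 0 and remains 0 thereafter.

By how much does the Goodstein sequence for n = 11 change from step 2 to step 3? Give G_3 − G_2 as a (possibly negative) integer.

10

base 3: 11 = 3^2 + 2; at 4: 4^2 + 2 = 18; next = 17
base 4: 17 = 4^2 + 1; at 5: 5^2 + 1 = 26; next = 25
base 5: 25 = 5^2; at 6: 6^2 = 36; next = 35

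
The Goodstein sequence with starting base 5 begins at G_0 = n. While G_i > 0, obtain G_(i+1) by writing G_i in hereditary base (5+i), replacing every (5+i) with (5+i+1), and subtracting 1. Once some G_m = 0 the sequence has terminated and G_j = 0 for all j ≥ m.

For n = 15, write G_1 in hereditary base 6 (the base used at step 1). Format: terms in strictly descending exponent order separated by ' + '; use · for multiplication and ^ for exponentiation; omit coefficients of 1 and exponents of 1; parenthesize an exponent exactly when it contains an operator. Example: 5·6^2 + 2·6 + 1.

2·6 + 5

G_0 = 15. HB_5(15) = 3·5. Bump = 18. G_1 = 17.
G_1 = 17. HB_6(17) = 2·6 + 5. Bump = 19. G_2 = 18.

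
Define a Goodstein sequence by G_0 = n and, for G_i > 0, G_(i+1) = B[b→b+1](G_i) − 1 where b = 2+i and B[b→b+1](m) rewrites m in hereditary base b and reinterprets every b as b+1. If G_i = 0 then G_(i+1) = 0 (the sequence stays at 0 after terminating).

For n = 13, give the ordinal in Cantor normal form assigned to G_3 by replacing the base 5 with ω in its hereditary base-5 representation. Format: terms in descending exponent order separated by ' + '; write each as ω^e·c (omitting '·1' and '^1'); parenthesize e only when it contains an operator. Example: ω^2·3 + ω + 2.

ω^(ω + 1) + ω^3·3 + ω^2·3 + ω·3 + 2

13 —HB2→ 2^(2 + 1) + 2^2 + 1 —bump→ 3^(3 + 1) + 3^3 + 1 = 109 —(−1)→ 108
108 —HB3→ 3^(3 + 1) + 3^3 —bump→ 4^(4 + 1) + 4^4 = 1280 —(−1)→ 1279
1279 —HB4→ 4^(4 + 1) + 3·4^3 + 3·4^2 + 3·4 + 3 —bump→ 5^(5 + 1) + 3·5^3 + 3·5^2 + 3·5 + 3 = 16093 —(−1)→ 16092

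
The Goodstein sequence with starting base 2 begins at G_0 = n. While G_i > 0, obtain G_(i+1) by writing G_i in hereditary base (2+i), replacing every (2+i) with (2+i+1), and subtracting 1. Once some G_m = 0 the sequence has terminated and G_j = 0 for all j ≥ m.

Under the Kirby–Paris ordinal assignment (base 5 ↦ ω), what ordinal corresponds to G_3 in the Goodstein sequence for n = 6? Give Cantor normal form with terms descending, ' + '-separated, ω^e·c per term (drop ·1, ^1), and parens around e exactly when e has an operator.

ω^ω

G_0 = 6. HB_2(6) = 2^2 + 2. Bump = 30. G_1 = 29.
G_1 = 29. HB_3(29) = 3^3 + 2. Bump = 258. G_2 = 257.
G_2 = 257. HB_4(257) = 4^4 + 1. Bump = 3126. G_3 = 3125.
G_3 = 3125. HB_5(3125) = 5^5. Bump = 46656. G_4 = 46655.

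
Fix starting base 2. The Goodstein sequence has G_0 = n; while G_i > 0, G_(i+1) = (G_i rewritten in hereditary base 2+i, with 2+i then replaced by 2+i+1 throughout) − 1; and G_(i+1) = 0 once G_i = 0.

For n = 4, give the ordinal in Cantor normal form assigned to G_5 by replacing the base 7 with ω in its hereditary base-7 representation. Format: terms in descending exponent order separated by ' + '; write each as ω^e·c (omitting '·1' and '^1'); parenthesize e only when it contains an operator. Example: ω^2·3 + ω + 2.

step 0: 4 = 2^2; sub 3 for 2: 3^3; = 27; G_1 = 27−1 = 26
step 1: 26 = 2·3^2 + 2·3 + 2; sub 4 for 3: 2·4^2 + 2·4 + 2; = 42; G_2 = 42−1 = 41
step 2: 41 = 2·4^2 + 2·4 + 1; sub 5 for 4: 2·5^2 + 2·5 + 1; = 61; G_3 = 61−1 = 60
step 3: 60 = 2·5^2 + 2·5; sub 6 for 5: 2·6^2 + 2·6; = 84; G_4 = 84−1 = 83
step 4: 83 = 2·6^2 + 6 + 5; sub 7 for 6: 2·7^2 + 7 + 5; = 110; G_5 = 110−1 = 109

ω^2·2 + ω + 4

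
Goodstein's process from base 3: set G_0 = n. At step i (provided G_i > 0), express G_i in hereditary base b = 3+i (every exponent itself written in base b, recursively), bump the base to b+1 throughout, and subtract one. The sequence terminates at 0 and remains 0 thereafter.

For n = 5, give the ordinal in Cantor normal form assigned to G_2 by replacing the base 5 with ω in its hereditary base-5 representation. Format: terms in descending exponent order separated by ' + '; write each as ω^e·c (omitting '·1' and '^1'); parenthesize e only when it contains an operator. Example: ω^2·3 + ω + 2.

i=0: 5 = 3 + 2 (b=3); 3→4: 4 + 2 = 6; 6−1 = 5
i=1: 5 = 4 + 1 (b=4); 4→5: 5 + 1 = 6; 6−1 = 5
i=2: 5 = 5 (b=5); 5→6: 6 = 6; 6−1 = 5

ω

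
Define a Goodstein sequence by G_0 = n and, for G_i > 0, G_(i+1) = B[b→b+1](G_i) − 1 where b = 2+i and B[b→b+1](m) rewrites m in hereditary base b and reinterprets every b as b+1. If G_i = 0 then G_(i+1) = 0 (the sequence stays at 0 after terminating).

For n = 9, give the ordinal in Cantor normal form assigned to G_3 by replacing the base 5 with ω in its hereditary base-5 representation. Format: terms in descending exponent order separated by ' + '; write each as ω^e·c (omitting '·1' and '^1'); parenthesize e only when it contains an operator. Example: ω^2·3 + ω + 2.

9 —HB2→ 2^(2 + 1) + 1 —bump→ 3^(3 + 1) + 1 = 82 —(−1)→ 81
81 —HB3→ 3^(3 + 1) —bump→ 4^(4 + 1) = 1024 —(−1)→ 1023
1023 —HB4→ 3·4^4 + 3·4^3 + 3·4^2 + 3·4 + 3 —bump→ 3·5^5 + 3·5^3 + 3·5^2 + 3·5 + 3 = 9843 —(−1)→ 9842
9842 —HB5→ 3·5^5 + 3·5^3 + 3·5^2 + 3·5 + 2 —bump→ 3·6^6 + 3·6^3 + 3·6^2 + 3·6 + 2 = 140744 —(−1)→ 140743

ω^ω·3 + ω^3·3 + ω^2·3 + ω·3 + 2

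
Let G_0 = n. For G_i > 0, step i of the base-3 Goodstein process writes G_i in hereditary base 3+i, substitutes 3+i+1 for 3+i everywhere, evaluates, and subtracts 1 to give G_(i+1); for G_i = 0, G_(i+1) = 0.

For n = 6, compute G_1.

7

base 3: 6 = 2·3; at 4: 2·4 = 8; next = 7
base 4: 7 = 4 + 3; at 5: 5 + 3 = 8; next = 7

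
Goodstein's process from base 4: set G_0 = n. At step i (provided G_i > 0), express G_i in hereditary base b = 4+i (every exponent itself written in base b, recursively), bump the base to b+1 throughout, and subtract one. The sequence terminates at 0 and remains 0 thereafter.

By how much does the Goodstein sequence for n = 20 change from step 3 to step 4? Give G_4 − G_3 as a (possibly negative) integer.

(0) 20|_4 = 4^2 + 4 ↦ 5^2 + 5|_5 = 30 ⇒ 29
(1) 29|_5 = 5^2 + 4 ↦ 6^2 + 4|_6 = 40 ⇒ 39
(2) 39|_6 = 6^2 + 3 ↦ 7^2 + 3|_7 = 52 ⇒ 51
(3) 51|_7 = 7^2 + 2 ↦ 8^2 + 2|_8 = 66 ⇒ 65

14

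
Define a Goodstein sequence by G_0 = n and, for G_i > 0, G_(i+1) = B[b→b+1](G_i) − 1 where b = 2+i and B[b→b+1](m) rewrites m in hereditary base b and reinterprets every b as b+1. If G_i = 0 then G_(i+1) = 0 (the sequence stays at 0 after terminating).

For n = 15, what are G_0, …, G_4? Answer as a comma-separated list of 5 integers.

15, 111, 1283, 18752, 326593

step 0: 15 = 2^(2 + 1) + 2^2 + 2 + 1; sub 3 for 2: 3^(3 + 1) + 3^3 + 3 + 1; = 112; G_1 = 112−1 = 111
step 1: 111 = 3^(3 + 1) + 3^3 + 3; sub 4 for 3: 4^(4 + 1) + 4^4 + 4; = 1284; G_2 = 1284−1 = 1283
step 2: 1283 = 4^(4 + 1) + 4^4 + 3; sub 5 for 4: 5^(5 + 1) + 5^5 + 3; = 18753; G_3 = 18753−1 = 18752
step 3: 18752 = 5^(5 + 1) + 5^5 + 2; sub 6 for 5: 6^(6 + 1) + 6^6 + 2; = 326594; G_4 = 326594−1 = 326593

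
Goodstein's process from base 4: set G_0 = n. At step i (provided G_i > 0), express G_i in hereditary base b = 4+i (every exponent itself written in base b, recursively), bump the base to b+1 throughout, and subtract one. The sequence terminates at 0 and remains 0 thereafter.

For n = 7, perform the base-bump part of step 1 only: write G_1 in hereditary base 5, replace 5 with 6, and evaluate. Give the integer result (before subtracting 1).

i=0: 7 = 4 + 3 (b=4); 4→5: 5 + 3 = 8; 8−1 = 7
i=1: 7 = 5 + 2 (b=5); 5→6: 6 + 2 = 8; 8−1 = 7

8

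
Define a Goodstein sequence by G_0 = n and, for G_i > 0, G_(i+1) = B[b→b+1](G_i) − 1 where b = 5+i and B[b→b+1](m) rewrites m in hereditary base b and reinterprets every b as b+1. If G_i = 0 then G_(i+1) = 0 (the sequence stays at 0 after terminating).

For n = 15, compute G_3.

19

15 —HB5→ 3·5 —bump→ 3·6 = 18 —(−1)→ 17
17 —HB6→ 2·6 + 5 —bump→ 2·7 + 5 = 19 —(−1)→ 18
18 —HB7→ 2·7 + 4 —bump→ 2·8 + 4 = 20 —(−1)→ 19
19 —HB8→ 2·8 + 3 —bump→ 2·9 + 3 = 21 —(−1)→ 20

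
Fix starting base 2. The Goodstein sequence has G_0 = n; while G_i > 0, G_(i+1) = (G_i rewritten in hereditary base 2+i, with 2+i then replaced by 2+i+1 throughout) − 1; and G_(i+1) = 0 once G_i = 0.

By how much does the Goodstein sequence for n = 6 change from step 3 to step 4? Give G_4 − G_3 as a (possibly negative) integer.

base 2: 6 = 2^2 + 2; at 3: 3^3 + 3 = 30; next = 29
base 3: 29 = 3^3 + 2; at 4: 4^4 + 2 = 258; next = 257
base 4: 257 = 4^4 + 1; at 5: 5^5 + 1 = 3126; next = 3125
base 5: 3125 = 5^5; at 6: 6^6 = 46656; next = 46655

43530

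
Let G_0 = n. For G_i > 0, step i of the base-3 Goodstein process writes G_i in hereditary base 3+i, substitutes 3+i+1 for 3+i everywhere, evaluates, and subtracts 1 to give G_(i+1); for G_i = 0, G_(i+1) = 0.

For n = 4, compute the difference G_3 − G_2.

-1

[0] 4 ≡ 3 + 1 (base 3). Lift 4: 5. −1: 4.
[1] 4 ≡ 4 (base 4). Lift 5: 5. −1: 4.
[2] 4 ≡ 4 (base 5). Lift 6: 4. −1: 3.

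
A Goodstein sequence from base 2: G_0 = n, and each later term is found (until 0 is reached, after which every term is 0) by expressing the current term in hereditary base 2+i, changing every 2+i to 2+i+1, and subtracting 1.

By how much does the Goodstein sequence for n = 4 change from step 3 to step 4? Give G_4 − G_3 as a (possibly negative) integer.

step 0: 4 = 2^2; sub 3 for 2: 3^3; = 27; G_1 = 27−1 = 26
step 1: 26 = 2·3^2 + 2·3 + 2; sub 4 for 3: 2·4^2 + 2·4 + 2; = 42; G_2 = 42−1 = 41
step 2: 41 = 2·4^2 + 2·4 + 1; sub 5 for 4: 2·5^2 + 2·5 + 1; = 61; G_3 = 61−1 = 60
step 3: 60 = 2·5^2 + 2·5; sub 6 for 5: 2·6^2 + 2·6; = 84; G_4 = 84−1 = 83

23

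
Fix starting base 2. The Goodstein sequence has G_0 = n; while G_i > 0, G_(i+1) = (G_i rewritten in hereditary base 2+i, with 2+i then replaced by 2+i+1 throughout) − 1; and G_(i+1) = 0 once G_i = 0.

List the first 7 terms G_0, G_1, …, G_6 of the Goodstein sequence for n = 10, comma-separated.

10, 83, 1025, 15625, 279935, 4215754, 84073323

step 0: 10 = 2^(2 + 1) + 2; sub 3 for 2: 3^(3 + 1) + 3; = 84; G_1 = 84−1 = 83
step 1: 83 = 3^(3 + 1) + 2; sub 4 for 3: 4^(4 + 1) + 2; = 1026; G_2 = 1026−1 = 1025
step 2: 1025 = 4^(4 + 1) + 1; sub 5 for 4: 5^(5 + 1) + 1; = 15626; G_3 = 15626−1 = 15625
step 3: 15625 = 5^(5 + 1); sub 6 for 5: 6^(6 + 1); = 279936; G_4 = 279936−1 = 279935
step 4: 279935 = 5·6^6 + 5·6^5 + 5·6^4 + 5·6^3 + 5·6^2 + 5·6 + 5; sub 7 for 6: 5·7^7 + 5·7^5 + 5·7^4 + 5·7^3 + 5·7^2 + 5·7 + 5; = 4215755; G_5 = 4215755−1 = 4215754
step 5: 4215754 = 5·7^7 + 5·7^5 + 5·7^4 + 5·7^3 + 5·7^2 + 5·7 + 4; sub 8 for 7: 5·8^8 + 5·8^5 + 5·8^4 + 5·8^3 + 5·8^2 + 5·8 + 4; = 84073324; G_6 = 84073324−1 = 84073323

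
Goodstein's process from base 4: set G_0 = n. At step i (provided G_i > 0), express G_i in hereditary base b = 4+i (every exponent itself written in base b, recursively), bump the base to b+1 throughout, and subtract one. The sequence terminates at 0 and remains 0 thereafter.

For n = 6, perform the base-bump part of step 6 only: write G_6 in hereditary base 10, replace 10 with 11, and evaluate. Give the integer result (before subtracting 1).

G_0 = 6. HB_4(6) = 4 + 2. Bump = 7. G_1 = 6.
G_1 = 6. HB_5(6) = 5 + 1. Bump = 7. G_2 = 6.
G_2 = 6. HB_6(6) = 6. Bump = 7. G_3 = 6.
G_3 = 6. HB_7(6) = 6. Bump = 6. G_4 = 5.
G_4 = 5. HB_8(5) = 5. Bump = 5. G_5 = 4.
G_5 = 4. HB_9(4) = 4. Bump = 4. G_6 = 3.

3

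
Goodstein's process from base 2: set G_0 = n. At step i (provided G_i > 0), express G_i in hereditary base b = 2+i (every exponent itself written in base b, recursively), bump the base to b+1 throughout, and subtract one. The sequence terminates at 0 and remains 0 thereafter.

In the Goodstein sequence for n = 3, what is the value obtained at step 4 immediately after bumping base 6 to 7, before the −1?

step 0: 3 = 2 + 1; sub 3 for 2: 3 + 1; = 4; G_1 = 4−1 = 3
step 1: 3 = 3; sub 4 for 3: 4; = 4; G_2 = 4−1 = 3
step 2: 3 = 3; sub 5 for 4: 3; = 3; G_3 = 3−1 = 2
step 3: 2 = 2; sub 6 for 5: 2; = 2; G_4 = 2−1 = 1

1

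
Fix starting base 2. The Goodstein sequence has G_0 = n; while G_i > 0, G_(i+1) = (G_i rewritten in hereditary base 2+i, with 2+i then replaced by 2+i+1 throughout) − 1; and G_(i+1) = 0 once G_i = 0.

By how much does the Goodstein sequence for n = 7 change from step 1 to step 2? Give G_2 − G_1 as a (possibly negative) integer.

229

step 0: 7 = 2^2 + 2 + 1; sub 3 for 2: 3^3 + 3 + 1; = 31; G_1 = 31−1 = 30
step 1: 30 = 3^3 + 3; sub 4 for 3: 4^4 + 4; = 260; G_2 = 260−1 = 259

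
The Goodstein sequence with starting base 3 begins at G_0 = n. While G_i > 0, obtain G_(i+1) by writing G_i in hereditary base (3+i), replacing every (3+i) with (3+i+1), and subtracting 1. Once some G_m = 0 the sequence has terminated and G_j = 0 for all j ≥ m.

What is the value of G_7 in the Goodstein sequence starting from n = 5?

[0] 5 ≡ 3 + 2 (base 3). Lift 4: 6. −1: 5.
[1] 5 ≡ 4 + 1 (base 4). Lift 5: 6. −1: 5.
[2] 5 ≡ 5 (base 5). Lift 6: 6. −1: 5.
[3] 5 ≡ 5 (base 6). Lift 7: 5. −1: 4.
[4] 4 ≡ 4 (base 7). Lift 8: 4. −1: 3.
[5] 3 ≡ 3 (base 8). Lift 9: 3. −1: 2.
[6] 2 ≡ 2 (base 9). Lift 10: 2. −1: 1.

1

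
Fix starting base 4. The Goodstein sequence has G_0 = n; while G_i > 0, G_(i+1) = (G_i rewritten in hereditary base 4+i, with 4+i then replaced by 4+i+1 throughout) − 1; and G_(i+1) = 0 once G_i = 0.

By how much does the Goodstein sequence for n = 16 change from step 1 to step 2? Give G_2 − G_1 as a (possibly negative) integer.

3

(0) 16|_4 = 4^2 ↦ 5^2|_5 = 25 ⇒ 24
(1) 24|_5 = 4·5 + 4 ↦ 4·6 + 4|_6 = 28 ⇒ 27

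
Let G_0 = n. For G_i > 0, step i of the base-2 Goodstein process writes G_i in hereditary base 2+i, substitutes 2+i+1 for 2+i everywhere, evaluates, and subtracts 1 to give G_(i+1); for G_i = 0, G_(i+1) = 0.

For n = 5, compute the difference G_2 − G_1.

(0) 5|_2 = 2^2 + 1 ↦ 3^3 + 1|_3 = 28 ⇒ 27
(1) 27|_3 = 3^3 ↦ 4^4|_4 = 256 ⇒ 255

228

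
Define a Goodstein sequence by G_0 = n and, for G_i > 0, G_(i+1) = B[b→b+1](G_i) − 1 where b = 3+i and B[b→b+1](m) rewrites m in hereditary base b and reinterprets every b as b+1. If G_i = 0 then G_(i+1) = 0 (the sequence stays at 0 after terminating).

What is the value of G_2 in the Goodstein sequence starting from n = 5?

5

base 3: 5 = 3 + 2; at 4: 4 + 2 = 6; next = 5
base 4: 5 = 4 + 1; at 5: 5 + 1 = 6; next = 5
base 5: 5 = 5; at 6: 6 = 6; next = 5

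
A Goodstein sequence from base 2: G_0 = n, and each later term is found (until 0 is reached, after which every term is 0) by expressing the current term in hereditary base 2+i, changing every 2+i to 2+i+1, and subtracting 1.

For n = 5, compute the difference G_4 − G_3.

[0] 5 ≡ 2^2 + 1 (base 2). Lift 3: 28. −1: 27.
[1] 27 ≡ 3^3 (base 3). Lift 4: 256. −1: 255.
[2] 255 ≡ 3·4^3 + 3·4^2 + 3·4 + 3 (base 4). Lift 5: 468. −1: 467.
[3] 467 ≡ 3·5^3 + 3·5^2 + 3·5 + 2 (base 5). Lift 6: 776. −1: 775.

308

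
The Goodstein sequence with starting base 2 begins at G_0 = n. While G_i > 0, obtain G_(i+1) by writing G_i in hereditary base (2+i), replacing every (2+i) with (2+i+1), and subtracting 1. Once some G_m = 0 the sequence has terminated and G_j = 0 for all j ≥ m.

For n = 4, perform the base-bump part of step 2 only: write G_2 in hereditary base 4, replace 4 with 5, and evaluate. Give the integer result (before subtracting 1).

4 —HB2→ 2^2 —bump→ 3^3 = 27 —(−1)→ 26
26 —HB3→ 2·3^2 + 2·3 + 2 —bump→ 2·4^2 + 2·4 + 2 = 42 —(−1)→ 41
41 —HB4→ 2·4^2 + 2·4 + 1 —bump→ 2·5^2 + 2·5 + 1 = 61 —(−1)→ 60

61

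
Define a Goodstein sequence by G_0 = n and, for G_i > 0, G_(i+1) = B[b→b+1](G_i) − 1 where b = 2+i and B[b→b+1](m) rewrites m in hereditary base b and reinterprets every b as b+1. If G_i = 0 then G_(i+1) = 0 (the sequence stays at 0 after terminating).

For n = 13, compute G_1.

base 2: 13 = 2^(2 + 1) + 2^2 + 1; at 3: 3^(3 + 1) + 3^3 + 1 = 109; next = 108
base 3: 108 = 3^(3 + 1) + 3^3; at 4: 4^(4 + 1) + 4^4 = 1280; next = 1279

108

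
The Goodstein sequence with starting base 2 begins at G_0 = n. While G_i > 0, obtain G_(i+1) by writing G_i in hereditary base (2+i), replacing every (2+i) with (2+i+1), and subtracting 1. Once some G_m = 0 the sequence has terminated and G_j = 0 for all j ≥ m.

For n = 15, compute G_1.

111

G_0=15  [base 2] 2^(2 + 1) + 2^2 + 2 + 1  →[2↦3]→  3^(3 + 1) + 3^3 + 3 + 1 = 112  −1 ⇒ G_1=111
G_1=111  [base 3] 3^(3 + 1) + 3^3 + 3  →[3↦4]→  4^(4 + 1) + 4^4 + 4 = 1284  −1 ⇒ G_2=1283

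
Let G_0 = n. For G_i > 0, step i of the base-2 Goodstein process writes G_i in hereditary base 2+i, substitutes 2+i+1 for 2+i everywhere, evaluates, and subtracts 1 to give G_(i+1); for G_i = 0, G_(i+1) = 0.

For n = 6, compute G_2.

257

6 —HB2→ 2^2 + 2 —bump→ 3^3 + 3 = 30 —(−1)→ 29
29 —HB3→ 3^3 + 2 —bump→ 4^4 + 2 = 258 —(−1)→ 257
257 —HB4→ 4^4 + 1 —bump→ 5^5 + 1 = 3126 —(−1)→ 3125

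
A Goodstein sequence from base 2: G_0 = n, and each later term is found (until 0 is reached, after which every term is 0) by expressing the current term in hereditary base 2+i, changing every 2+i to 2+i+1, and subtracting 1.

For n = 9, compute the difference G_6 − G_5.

47861573

base 2: 9 = 2^(2 + 1) + 1; at 3: 3^(3 + 1) + 1 = 82; next = 81
base 3: 81 = 3^(3 + 1); at 4: 4^(4 + 1) = 1024; next = 1023
base 4: 1023 = 3·4^4 + 3·4^3 + 3·4^2 + 3·4 + 3; at 5: 3·5^5 + 3·5^3 + 3·5^2 + 3·5 + 3 = 9843; next = 9842
base 5: 9842 = 3·5^5 + 3·5^3 + 3·5^2 + 3·5 + 2; at 6: 3·6^6 + 3·6^3 + 3·6^2 + 3·6 + 2 = 140744; next = 140743
base 6: 140743 = 3·6^6 + 3·6^3 + 3·6^2 + 3·6 + 1; at 7: 3·7^7 + 3·7^3 + 3·7^2 + 3·7 + 1 = 2471827; next = 2471826
base 7: 2471826 = 3·7^7 + 3·7^3 + 3·7^2 + 3·7; at 8: 3·8^8 + 3·8^3 + 3·8^2 + 3·8 = 50333400; next = 50333399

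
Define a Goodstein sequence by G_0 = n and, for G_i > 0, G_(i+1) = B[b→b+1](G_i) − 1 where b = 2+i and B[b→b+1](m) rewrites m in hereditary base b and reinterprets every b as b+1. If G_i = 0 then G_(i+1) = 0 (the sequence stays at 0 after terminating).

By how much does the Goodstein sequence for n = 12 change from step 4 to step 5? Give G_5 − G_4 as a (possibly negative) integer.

[0] 12 ≡ 2^(2 + 1) + 2^2 (base 2). Lift 3: 108. −1: 107.
[1] 107 ≡ 3^(3 + 1) + 2·3^2 + 2·3 + 2 (base 3). Lift 4: 1066. −1: 1065.
[2] 1065 ≡ 4^(4 + 1) + 2·4^2 + 2·4 + 1 (base 4). Lift 5: 15686. −1: 15685.
[3] 15685 ≡ 5^(5 + 1) + 2·5^2 + 2·5 (base 5). Lift 6: 280020. −1: 280019.
[4] 280019 ≡ 6^(6 + 1) + 2·6^2 + 6 + 5 (base 6). Lift 7: 5764911. −1: 5764910.

5484891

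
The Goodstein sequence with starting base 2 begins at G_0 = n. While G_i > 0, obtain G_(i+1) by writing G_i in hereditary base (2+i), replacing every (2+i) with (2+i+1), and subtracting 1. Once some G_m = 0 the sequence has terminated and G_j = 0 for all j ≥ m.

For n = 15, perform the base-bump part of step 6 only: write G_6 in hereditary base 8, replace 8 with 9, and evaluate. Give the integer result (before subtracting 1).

step 0: 15 = 2^(2 + 1) + 2^2 + 2 + 1; sub 3 for 2: 3^(3 + 1) + 3^3 + 3 + 1; = 112; G_1 = 112−1 = 111
step 1: 111 = 3^(3 + 1) + 3^3 + 3; sub 4 for 3: 4^(4 + 1) + 4^4 + 4; = 1284; G_2 = 1284−1 = 1283
step 2: 1283 = 4^(4 + 1) + 4^4 + 3; sub 5 for 4: 5^(5 + 1) + 5^5 + 3; = 18753; G_3 = 18753−1 = 18752
step 3: 18752 = 5^(5 + 1) + 5^5 + 2; sub 6 for 5: 6^(6 + 1) + 6^6 + 2; = 326594; G_4 = 326594−1 = 326593
step 4: 326593 = 6^(6 + 1) + 6^6 + 1; sub 7 for 6: 7^(7 + 1) + 7^7 + 1; = 6588345; G_5 = 6588345−1 = 6588344
step 5: 6588344 = 7^(7 + 1) + 7^7; sub 8 for 7: 8^(8 + 1) + 8^8; = 150994944; G_6 = 150994944−1 = 150994943
step 6: 150994943 = 8^(8 + 1) + 7·8^7 + 7·8^6 + 7·8^5 + 7·8^4 + 7·8^3 + 7·8^2 + 7·8 + 7; sub 9 for 8: 9^(9 + 1) + 7·9^7 + 7·9^6 + 7·9^5 + 7·9^4 + 7·9^3 + 7·9^2 + 7·9 + 7; = 3524450281; G_7 = 3524450281−1 = 3524450280

3524450281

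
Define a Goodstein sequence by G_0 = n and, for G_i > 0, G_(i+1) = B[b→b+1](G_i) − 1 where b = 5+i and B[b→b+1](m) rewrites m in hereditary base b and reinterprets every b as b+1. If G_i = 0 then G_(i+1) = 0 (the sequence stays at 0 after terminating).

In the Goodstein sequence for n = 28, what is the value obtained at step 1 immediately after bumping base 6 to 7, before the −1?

step 0: 28 = 5^2 + 3; sub 6 for 5: 6^2 + 3; = 39; G_1 = 39−1 = 38
step 1: 38 = 6^2 + 2; sub 7 for 6: 7^2 + 2; = 51; G_2 = 51−1 = 50

51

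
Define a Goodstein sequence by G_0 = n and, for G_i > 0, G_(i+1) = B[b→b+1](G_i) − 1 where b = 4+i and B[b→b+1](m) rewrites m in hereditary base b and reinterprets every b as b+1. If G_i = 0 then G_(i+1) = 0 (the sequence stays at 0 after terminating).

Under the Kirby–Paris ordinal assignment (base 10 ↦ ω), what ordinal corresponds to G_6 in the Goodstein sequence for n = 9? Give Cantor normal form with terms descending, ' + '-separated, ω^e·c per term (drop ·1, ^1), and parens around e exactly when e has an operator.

ω + 1

9 —HB4→ 2·4 + 1 —bump→ 2·5 + 1 = 11 —(−1)→ 10
10 —HB5→ 2·5 —bump→ 2·6 = 12 —(−1)→ 11
11 —HB6→ 6 + 5 —bump→ 7 + 5 = 12 —(−1)→ 11
11 —HB7→ 7 + 4 —bump→ 8 + 4 = 12 —(−1)→ 11
11 —HB8→ 8 + 3 —bump→ 9 + 3 = 12 —(−1)→ 11
11 —HB9→ 9 + 2 —bump→ 10 + 2 = 12 —(−1)→ 11
11 —HB10→ 10 + 1 —bump→ 11 + 1 = 12 —(−1)→ 11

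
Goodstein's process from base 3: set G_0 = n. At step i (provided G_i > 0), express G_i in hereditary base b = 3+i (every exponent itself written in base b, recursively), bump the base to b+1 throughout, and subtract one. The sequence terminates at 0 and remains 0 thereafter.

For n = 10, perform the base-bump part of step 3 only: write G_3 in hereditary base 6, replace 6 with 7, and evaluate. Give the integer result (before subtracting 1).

31

base 3: 10 = 3^2 + 1; at 4: 4^2 + 1 = 17; next = 16
base 4: 16 = 4^2; at 5: 5^2 = 25; next = 24
base 5: 24 = 4·5 + 4; at 6: 4·6 + 4 = 28; next = 27
base 6: 27 = 4·6 + 3; at 7: 4·7 + 3 = 31; next = 30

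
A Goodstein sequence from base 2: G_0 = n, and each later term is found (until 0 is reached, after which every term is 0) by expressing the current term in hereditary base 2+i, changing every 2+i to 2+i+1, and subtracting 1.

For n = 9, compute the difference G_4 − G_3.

130901

base 2: 9 = 2^(2 + 1) + 1; at 3: 3^(3 + 1) + 1 = 82; next = 81
base 3: 81 = 3^(3 + 1); at 4: 4^(4 + 1) = 1024; next = 1023
base 4: 1023 = 3·4^4 + 3·4^3 + 3·4^2 + 3·4 + 3; at 5: 3·5^5 + 3·5^3 + 3·5^2 + 3·5 + 3 = 9843; next = 9842
base 5: 9842 = 3·5^5 + 3·5^3 + 3·5^2 + 3·5 + 2; at 6: 3·6^6 + 3·6^3 + 3·6^2 + 3·6 + 2 = 140744; next = 140743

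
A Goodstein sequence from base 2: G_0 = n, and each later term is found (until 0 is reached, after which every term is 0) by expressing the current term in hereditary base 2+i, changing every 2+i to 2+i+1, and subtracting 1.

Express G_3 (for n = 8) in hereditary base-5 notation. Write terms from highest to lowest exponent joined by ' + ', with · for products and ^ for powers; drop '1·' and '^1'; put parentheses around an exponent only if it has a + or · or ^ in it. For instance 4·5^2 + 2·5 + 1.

2·5^5 + 2·5^2 + 2·5

base 2: 8 = 2^(2 + 1); at 3: 3^(3 + 1) = 81; next = 80
base 3: 80 = 2·3^3 + 2·3^2 + 2·3 + 2; at 4: 2·4^4 + 2·4^2 + 2·4 + 2 = 554; next = 553
base 4: 553 = 2·4^4 + 2·4^2 + 2·4 + 1; at 5: 2·5^5 + 2·5^2 + 2·5 + 1 = 6311; next = 6310
base 5: 6310 = 2·5^5 + 2·5^2 + 2·5; at 6: 2·6^6 + 2·6^2 + 2·6 = 93396; next = 93395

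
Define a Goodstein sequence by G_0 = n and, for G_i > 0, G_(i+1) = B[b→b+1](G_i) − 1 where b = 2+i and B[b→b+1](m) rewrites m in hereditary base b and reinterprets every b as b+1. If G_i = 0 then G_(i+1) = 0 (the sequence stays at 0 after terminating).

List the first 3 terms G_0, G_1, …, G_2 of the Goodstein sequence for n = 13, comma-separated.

13, 108, 1279

i=0: 13 = 2^(2 + 1) + 2^2 + 1 (b=2); 2→3: 3^(3 + 1) + 3^3 + 1 = 109; 109−1 = 108
i=1: 108 = 3^(3 + 1) + 3^3 (b=3); 3→4: 4^(4 + 1) + 4^4 = 1280; 1280−1 = 1279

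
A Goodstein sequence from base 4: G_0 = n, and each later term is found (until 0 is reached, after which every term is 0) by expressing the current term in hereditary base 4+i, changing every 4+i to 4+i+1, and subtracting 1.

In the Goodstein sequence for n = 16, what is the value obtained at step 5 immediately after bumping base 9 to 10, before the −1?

40

[0] 16 ≡ 4^2 (base 4). Lift 5: 25. −1: 24.
[1] 24 ≡ 4·5 + 4 (base 5). Lift 6: 28. −1: 27.
[2] 27 ≡ 4·6 + 3 (base 6). Lift 7: 31. −1: 30.
[3] 30 ≡ 4·7 + 2 (base 7). Lift 8: 34. −1: 33.
[4] 33 ≡ 4·8 + 1 (base 8). Lift 9: 37. −1: 36.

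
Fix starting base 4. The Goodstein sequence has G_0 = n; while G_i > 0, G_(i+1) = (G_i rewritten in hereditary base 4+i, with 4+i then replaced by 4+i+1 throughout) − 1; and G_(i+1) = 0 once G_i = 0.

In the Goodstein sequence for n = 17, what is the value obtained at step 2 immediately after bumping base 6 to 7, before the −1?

40

i=0: 17 = 4^2 + 1 (b=4); 4→5: 5^2 + 1 = 26; 26−1 = 25
i=1: 25 = 5^2 (b=5); 5→6: 6^2 = 36; 36−1 = 35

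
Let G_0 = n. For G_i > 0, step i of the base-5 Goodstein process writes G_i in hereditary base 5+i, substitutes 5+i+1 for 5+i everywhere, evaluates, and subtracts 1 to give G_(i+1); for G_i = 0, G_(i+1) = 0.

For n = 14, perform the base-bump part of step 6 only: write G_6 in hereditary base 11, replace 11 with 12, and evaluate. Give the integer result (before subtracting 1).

20

G_0 = 14. HB_5(14) = 2·5 + 4. Bump = 16. G_1 = 15.
G_1 = 15. HB_6(15) = 2·6 + 3. Bump = 17. G_2 = 16.
G_2 = 16. HB_7(16) = 2·7 + 2. Bump = 18. G_3 = 17.
G_3 = 17. HB_8(17) = 2·8 + 1. Bump = 19. G_4 = 18.
G_4 = 18. HB_9(18) = 2·9. Bump = 20. G_5 = 19.
G_5 = 19. HB_10(19) = 10 + 9. Bump = 20. G_6 = 19.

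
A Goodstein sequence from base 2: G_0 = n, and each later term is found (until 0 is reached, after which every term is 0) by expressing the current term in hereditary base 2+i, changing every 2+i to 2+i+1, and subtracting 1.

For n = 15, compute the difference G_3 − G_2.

15 —HB2→ 2^(2 + 1) + 2^2 + 2 + 1 —bump→ 3^(3 + 1) + 3^3 + 3 + 1 = 112 —(−1)→ 111
111 —HB3→ 3^(3 + 1) + 3^3 + 3 —bump→ 4^(4 + 1) + 4^4 + 4 = 1284 —(−1)→ 1283
1283 —HB4→ 4^(4 + 1) + 4^4 + 3 —bump→ 5^(5 + 1) + 5^5 + 3 = 18753 —(−1)→ 18752

17469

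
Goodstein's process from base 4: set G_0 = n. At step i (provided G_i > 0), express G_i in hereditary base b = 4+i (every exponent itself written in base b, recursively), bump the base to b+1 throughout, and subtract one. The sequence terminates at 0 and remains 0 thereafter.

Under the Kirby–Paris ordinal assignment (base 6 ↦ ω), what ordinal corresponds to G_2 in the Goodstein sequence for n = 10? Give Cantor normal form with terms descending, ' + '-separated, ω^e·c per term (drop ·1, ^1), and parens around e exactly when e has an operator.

ω·2

[0] 10 ≡ 2·4 + 2 (base 4). Lift 5: 12. −1: 11.
[1] 11 ≡ 2·5 + 1 (base 5). Lift 6: 13. −1: 12.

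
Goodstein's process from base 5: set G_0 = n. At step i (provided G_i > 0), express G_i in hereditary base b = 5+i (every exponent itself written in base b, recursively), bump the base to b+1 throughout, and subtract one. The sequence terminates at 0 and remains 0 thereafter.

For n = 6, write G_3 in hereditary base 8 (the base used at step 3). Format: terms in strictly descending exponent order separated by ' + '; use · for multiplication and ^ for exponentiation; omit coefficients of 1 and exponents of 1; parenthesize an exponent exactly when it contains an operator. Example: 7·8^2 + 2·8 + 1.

step 0: 6 = 5 + 1; sub 6 for 5: 6 + 1; = 7; G_1 = 7−1 = 6
step 1: 6 = 6; sub 7 for 6: 7; = 7; G_2 = 7−1 = 6
step 2: 6 = 6; sub 8 for 7: 6; = 6; G_3 = 6−1 = 5
step 3: 5 = 5; sub 9 for 8: 5; = 5; G_4 = 5−1 = 4

5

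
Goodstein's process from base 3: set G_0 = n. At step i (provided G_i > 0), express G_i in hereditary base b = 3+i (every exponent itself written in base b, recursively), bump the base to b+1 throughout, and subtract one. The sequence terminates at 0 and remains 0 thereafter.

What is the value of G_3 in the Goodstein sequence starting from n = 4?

3

base 3: 4 = 3 + 1; at 4: 4 + 1 = 5; next = 4
base 4: 4 = 4; at 5: 5 = 5; next = 4
base 5: 4 = 4; at 6: 4 = 4; next = 3
base 6: 3 = 3; at 7: 3 = 3; next = 2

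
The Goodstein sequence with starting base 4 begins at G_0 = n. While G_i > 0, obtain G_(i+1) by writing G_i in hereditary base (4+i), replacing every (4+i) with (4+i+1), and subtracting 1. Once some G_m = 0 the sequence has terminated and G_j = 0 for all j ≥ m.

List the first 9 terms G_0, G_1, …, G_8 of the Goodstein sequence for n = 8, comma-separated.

8, 9, 9, 9, 9, 9, 9, 8, 7

[0] 8 ≡ 2·4 (base 4). Lift 5: 10. −1: 9.
[1] 9 ≡ 5 + 4 (base 5). Lift 6: 10. −1: 9.
[2] 9 ≡ 6 + 3 (base 6). Lift 7: 10. −1: 9.
[3] 9 ≡ 7 + 2 (base 7). Lift 8: 10. −1: 9.
[4] 9 ≡ 8 + 1 (base 8). Lift 9: 10. −1: 9.
[5] 9 ≡ 9 (base 9). Lift 10: 10. −1: 9.
[6] 9 ≡ 9 (base 10). Lift 11: 9. −1: 8.
[7] 8 ≡ 8 (base 11). Lift 12: 8. −1: 7.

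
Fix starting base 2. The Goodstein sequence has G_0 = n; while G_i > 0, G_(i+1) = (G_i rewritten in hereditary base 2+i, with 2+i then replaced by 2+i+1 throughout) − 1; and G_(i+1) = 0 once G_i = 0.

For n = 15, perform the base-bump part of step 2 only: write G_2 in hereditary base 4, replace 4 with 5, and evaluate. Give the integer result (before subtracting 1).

[0] 15 ≡ 2^(2 + 1) + 2^2 + 2 + 1 (base 2). Lift 3: 112. −1: 111.
[1] 111 ≡ 3^(3 + 1) + 3^3 + 3 (base 3). Lift 4: 1284. −1: 1283.
[2] 1283 ≡ 4^(4 + 1) + 4^4 + 3 (base 4). Lift 5: 18753. −1: 18752.

18753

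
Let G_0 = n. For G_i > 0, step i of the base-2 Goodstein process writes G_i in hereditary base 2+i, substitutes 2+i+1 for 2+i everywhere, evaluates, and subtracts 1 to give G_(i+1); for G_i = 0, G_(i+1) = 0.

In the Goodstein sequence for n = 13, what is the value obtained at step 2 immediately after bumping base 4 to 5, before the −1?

[0] 13 ≡ 2^(2 + 1) + 2^2 + 1 (base 2). Lift 3: 109. −1: 108.
[1] 108 ≡ 3^(3 + 1) + 3^3 (base 3). Lift 4: 1280. −1: 1279.
[2] 1279 ≡ 4^(4 + 1) + 3·4^3 + 3·4^2 + 3·4 + 3 (base 4). Lift 5: 16093. −1: 16092.

16093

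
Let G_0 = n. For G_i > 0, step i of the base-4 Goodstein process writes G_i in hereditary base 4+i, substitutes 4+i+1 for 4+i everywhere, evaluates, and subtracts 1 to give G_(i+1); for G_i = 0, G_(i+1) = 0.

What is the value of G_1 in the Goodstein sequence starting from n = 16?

16 —HB4→ 4^2 —bump→ 5^2 = 25 —(−1)→ 24
24 —HB5→ 4·5 + 4 —bump→ 4·6 + 4 = 28 —(−1)→ 27

24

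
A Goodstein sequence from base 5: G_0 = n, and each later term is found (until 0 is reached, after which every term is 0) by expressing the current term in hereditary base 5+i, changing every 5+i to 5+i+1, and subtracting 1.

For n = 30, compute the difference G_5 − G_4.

base 5: 30 = 5^2 + 5; at 6: 6^2 + 6 = 42; next = 41
base 6: 41 = 6^2 + 5; at 7: 7^2 + 5 = 54; next = 53
base 7: 53 = 7^2 + 4; at 8: 8^2 + 4 = 68; next = 67
base 8: 67 = 8^2 + 3; at 9: 9^2 + 3 = 84; next = 83
base 9: 83 = 9^2 + 2; at 10: 10^2 + 2 = 102; next = 101

18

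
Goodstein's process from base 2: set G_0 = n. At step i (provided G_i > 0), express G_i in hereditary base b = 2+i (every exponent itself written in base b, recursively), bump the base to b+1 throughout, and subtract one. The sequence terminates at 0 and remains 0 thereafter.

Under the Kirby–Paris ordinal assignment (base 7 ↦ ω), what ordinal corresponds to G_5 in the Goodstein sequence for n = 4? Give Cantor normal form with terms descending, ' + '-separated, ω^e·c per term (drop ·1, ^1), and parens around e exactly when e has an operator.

ω^2·2 + ω + 4

G_0=4  [base 2] 2^2  →[2↦3]→  3^3 = 27  −1 ⇒ G_1=26
G_1=26  [base 3] 2·3^2 + 2·3 + 2  →[3↦4]→  2·4^2 + 2·4 + 2 = 42  −1 ⇒ G_2=41
G_2=41  [base 4] 2·4^2 + 2·4 + 1  →[4↦5]→  2·5^2 + 2·5 + 1 = 61  −1 ⇒ G_3=60
G_3=60  [base 5] 2·5^2 + 2·5  →[5↦6]→  2·6^2 + 2·6 = 84  −1 ⇒ G_4=83
G_4=83  [base 6] 2·6^2 + 6 + 5  →[6↦7]→  2·7^2 + 7 + 5 = 110  −1 ⇒ G_5=109
G_5=109  [base 7] 2·7^2 + 7 + 4  →[7↦8]→  2·8^2 + 8 + 4 = 140  −1 ⇒ G_6=139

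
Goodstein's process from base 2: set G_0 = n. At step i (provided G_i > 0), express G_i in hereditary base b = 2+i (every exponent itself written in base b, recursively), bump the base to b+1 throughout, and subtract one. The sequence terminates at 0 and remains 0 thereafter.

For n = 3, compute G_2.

step 0: 3 = 2 + 1; sub 3 for 2: 3 + 1; = 4; G_1 = 4−1 = 3
step 1: 3 = 3; sub 4 for 3: 4; = 4; G_2 = 4−1 = 3
step 2: 3 = 3; sub 5 for 4: 3; = 3; G_3 = 3−1 = 2

3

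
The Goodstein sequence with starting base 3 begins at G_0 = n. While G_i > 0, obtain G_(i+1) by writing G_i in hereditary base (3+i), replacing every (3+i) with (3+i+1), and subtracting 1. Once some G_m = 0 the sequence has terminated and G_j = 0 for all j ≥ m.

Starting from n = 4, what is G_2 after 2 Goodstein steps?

base 3: 4 = 3 + 1; at 4: 4 + 1 = 5; next = 4
base 4: 4 = 4; at 5: 5 = 5; next = 4
base 5: 4 = 4; at 6: 4 = 4; next = 3

4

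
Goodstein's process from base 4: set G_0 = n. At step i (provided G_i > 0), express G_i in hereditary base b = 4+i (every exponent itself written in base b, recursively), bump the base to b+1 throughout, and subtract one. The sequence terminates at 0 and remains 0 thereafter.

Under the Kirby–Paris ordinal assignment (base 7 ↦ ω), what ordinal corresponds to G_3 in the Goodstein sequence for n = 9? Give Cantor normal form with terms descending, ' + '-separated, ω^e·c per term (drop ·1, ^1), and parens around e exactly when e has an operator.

ω + 4

step 0: 9 = 2·4 + 1; sub 5 for 4: 2·5 + 1; = 11; G_1 = 11−1 = 10
step 1: 10 = 2·5; sub 6 for 5: 2·6; = 12; G_2 = 12−1 = 11
step 2: 11 = 6 + 5; sub 7 for 6: 7 + 5; = 12; G_3 = 12−1 = 11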